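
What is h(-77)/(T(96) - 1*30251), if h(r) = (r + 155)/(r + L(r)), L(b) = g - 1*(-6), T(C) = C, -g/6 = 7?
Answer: 78/3407515 ≈ 2.2891e-5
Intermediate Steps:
g = -42 (g = -6*7 = -42)
L(b) = -36 (L(b) = -42 - 1*(-6) = -42 + 6 = -36)
h(r) = (155 + r)/(-36 + r) (h(r) = (r + 155)/(r - 36) = (155 + r)/(-36 + r))
h(-77)/(T(96) - 1*30251) = ((155 - 77)/(-36 - 77))/(96 - 1*30251) = (78/(-113))/(96 - 30251) = -1/113*78/(-30155) = -78/113*(-1/30155) = 78/3407515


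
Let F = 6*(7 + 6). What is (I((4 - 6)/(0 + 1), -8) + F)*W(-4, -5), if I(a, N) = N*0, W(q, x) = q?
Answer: -312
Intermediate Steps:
I(a, N) = 0
F = 78 (F = 6*13 = 78)
(I((4 - 6)/(0 + 1), -8) + F)*W(-4, -5) = (0 + 78)*(-4) = 78*(-4) = -312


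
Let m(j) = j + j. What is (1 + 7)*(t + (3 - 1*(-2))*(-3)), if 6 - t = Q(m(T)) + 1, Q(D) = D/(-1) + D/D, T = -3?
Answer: -136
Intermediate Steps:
m(j) = 2*j
Q(D) = 1 - D (Q(D) = D*(-1) + 1 = -D + 1 = 1 - D)
t = -2 (t = 6 - ((1 - 2*(-3)) + 1) = 6 - ((1 - 1*(-6)) + 1) = 6 - ((1 + 6) + 1) = 6 - (7 + 1) = 6 - 1*8 = 6 - 8 = -2)
(1 + 7)*(t + (3 - 1*(-2))*(-3)) = (1 + 7)*(-2 + (3 - 1*(-2))*(-3)) = 8*(-2 + (3 + 2)*(-3)) = 8*(-2 + 5*(-3)) = 8*(-2 - 15) = 8*(-17) = -136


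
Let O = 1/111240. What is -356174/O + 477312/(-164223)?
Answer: -2168881980857264/54741 ≈ -3.9621e+10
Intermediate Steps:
O = 1/111240 ≈ 8.9896e-6
-356174/O + 477312/(-164223) = -356174/1/111240 + 477312/(-164223) = -356174*111240 + 477312*(-1/164223) = -39620795760 - 159104/54741 = -2168881980857264/54741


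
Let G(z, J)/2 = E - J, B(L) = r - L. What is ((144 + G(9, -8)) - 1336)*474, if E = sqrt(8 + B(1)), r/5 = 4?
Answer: -557424 + 2844*sqrt(3) ≈ -5.5250e+5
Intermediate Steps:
r = 20 (r = 5*4 = 20)
B(L) = 20 - L
E = 3*sqrt(3) (E = sqrt(8 + (20 - 1*1)) = sqrt(8 + (20 - 1)) = sqrt(8 + 19) = sqrt(27) = 3*sqrt(3) ≈ 5.1962)
G(z, J) = -2*J + 6*sqrt(3) (G(z, J) = 2*(3*sqrt(3) - J) = 2*(-J + 3*sqrt(3)) = -2*J + 6*sqrt(3))
((144 + G(9, -8)) - 1336)*474 = ((144 + (-2*(-8) + 6*sqrt(3))) - 1336)*474 = ((144 + (16 + 6*sqrt(3))) - 1336)*474 = ((160 + 6*sqrt(3)) - 1336)*474 = (-1176 + 6*sqrt(3))*474 = -557424 + 2844*sqrt(3)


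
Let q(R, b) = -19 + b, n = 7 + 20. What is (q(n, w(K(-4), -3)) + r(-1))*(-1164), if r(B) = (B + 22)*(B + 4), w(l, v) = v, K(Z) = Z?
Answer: -47724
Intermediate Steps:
n = 27
r(B) = (4 + B)*(22 + B) (r(B) = (22 + B)*(4 + B) = (4 + B)*(22 + B))
(q(n, w(K(-4), -3)) + r(-1))*(-1164) = ((-19 - 3) + (88 + (-1)**2 + 26*(-1)))*(-1164) = (-22 + (88 + 1 - 26))*(-1164) = (-22 + 63)*(-1164) = 41*(-1164) = -47724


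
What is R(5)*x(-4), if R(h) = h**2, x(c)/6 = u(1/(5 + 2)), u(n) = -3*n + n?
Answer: -300/7 ≈ -42.857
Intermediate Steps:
u(n) = -2*n
x(c) = -12/7 (x(c) = 6*(-2/(5 + 2)) = 6*(-2/7) = -12/7)
R(5)*x(-4) = 5**2*(-12/7) = 25*(-12/7) = -300/7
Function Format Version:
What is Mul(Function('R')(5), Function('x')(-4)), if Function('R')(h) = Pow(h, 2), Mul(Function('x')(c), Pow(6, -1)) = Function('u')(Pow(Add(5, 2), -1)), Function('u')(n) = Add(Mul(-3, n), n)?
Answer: Rational(-300, 7) ≈ -42.857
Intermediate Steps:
Function('u')(n) = Mul(-2, n)
Function('x')(c) = Rational(-12, 7) (Function('x')(c) = Mul(6, Mul(-2, Pow(Add(5, 2), -1))) = Mul(6, Mul(-2, Pow(7, -1))) = Mul(6, Mul(-2, Rational(1, 7))) = Mul(6, Rational(-2, 7)) = Rational(-12, 7))
Mul(Function('R')(5), Function('x')(-4)) = Mul(Pow(5, 2), Rational(-12, 7)) = Mul(25, Rational(-12, 7)) = Rational(-300, 7)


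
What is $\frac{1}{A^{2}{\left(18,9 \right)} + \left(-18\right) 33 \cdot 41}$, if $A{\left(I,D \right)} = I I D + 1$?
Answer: $\frac{1}{8484535} \approx 1.1786 \cdot 10^{-7}$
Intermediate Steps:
$A{\left(I,D \right)} = 1 + D I^{2}$ ($A{\left(I,D \right)} = I^{2} D + 1 = D I^{2} + 1 = 1 + D I^{2}$)
$\frac{1}{A^{2}{\left(18,9 \right)} + \left(-18\right) 33 \cdot 41} = \frac{1}{\left(1 + 9 \cdot 18^{2}\right)^{2} + \left(-18\right) 33 \cdot 41} = \frac{1}{\left(1 + 9 \cdot 324\right)^{2} - 24354} = \frac{1}{\left(1 + 2916\right)^{2} - 24354} = \frac{1}{2917^{2} - 24354} = \frac{1}{8508889 - 24354} = \frac{1}{8484535}$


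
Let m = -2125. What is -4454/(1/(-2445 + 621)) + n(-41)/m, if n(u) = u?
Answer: 17263704041/2125 ≈ 8.1241e+6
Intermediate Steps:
-4454/(1/(-2445 + 621)) + n(-41)/m = -4454/(1/(-2445 + 621)) - 41/(-2125) = -4454/(1/(-1824)) - 41*(-1/2125) = -4454/(-1/1824) + 41/2125 = -4454*(-1824) + 41/2125 = 8124096 + 41/2125 = 17263704041/2125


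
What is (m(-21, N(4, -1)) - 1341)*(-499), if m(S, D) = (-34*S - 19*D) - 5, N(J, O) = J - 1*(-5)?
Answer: 400697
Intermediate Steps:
N(J, O) = 5 + J (N(J, O) = J + 5 = 5 + J)
m(S, D) = -5 - 34*S - 19*D
(m(-21, N(4, -1)) - 1341)*(-499) = ((-5 - 34*(-21) - 19*(5 + 4)) - 1341)*(-499) = ((-5 + 714 - 19*9) - 1341)*(-499) = ((-5 + 714 - 171) - 1341)*(-499) = (538 - 1341)*(-499) = -803*(-499) = 400697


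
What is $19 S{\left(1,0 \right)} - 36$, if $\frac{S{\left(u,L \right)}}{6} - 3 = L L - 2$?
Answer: $78$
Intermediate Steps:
$S{\left(u,L \right)} = 6 + 6 L^{2}$ ($S{\left(u,L \right)} = 18 + 6 \left(L L - 2\right) = 18 + 6 \left(L^{2} - 2\right) = 18 + 6 \left(-2 + L^{2}\right) = 18 + \left(-12 + 6 L^{2}\right) = 6 + 6 L^{2}$)
$19 S{\left(1,0 \right)} - 36 = 19 \left(6 + 6 \cdot 0^{2}\right) - 36 = 19 \left(6 + 6 \cdot 0\right) - 36 = 19 \left(6 + 0\right) - 36 = 19 \cdot 6 - 36 = 114 - 36 = 78$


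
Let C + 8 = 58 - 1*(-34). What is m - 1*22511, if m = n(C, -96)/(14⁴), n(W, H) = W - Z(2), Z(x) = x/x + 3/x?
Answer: -1729564989/76832 ≈ -22511.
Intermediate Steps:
Z(x) = 1 + 3/x
C = 84 (C = -8 + (58 - 1*(-34)) = -8 + (58 + 34) = -8 + 92 = 84)
n(W, H) = -5/2 + W (n(W, H) = W - (3 + 2)/2 = W - 5/2 = -5/2 + W)
m = 163/76832 (m = (-5/2 + 84)/(14⁴) = (163/2)/38416 = (163/2)*(1/38416) = 163/76832 ≈ 0.0021215)
m - 1*22511 = 163/76832 - 1*22511 = 163/76832 - 22511 = -1729564989/76832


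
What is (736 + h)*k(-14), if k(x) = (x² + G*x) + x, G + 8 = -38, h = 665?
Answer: 1157226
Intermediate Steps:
G = -46 (G = -8 - 38 = -46)
k(x) = x² - 45*x (k(x) = (x² - 46*x) + x = x² - 45*x)
(736 + h)*k(-14) = (736 + 665)*(-14*(-45 - 14)) = 1401*(-14*(-59)) = 1401*826 = 1157226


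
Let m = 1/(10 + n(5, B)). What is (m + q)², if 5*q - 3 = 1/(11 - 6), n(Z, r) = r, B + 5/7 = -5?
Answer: 17161/22500 ≈ 0.76271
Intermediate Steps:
B = -40/7 (B = -5/7 - 5 = -40/7 ≈ -5.7143)
m = 7/30 (m = 1/(10 - 40/7) = 1/(30/7) = 7/30 ≈ 0.23333)
q = 16/25 (q = ⅗ + 1/(5*(11 - 6)) = ⅗ + (⅕)/5 = ⅗ + (⅕)*(⅕) = ⅗ + 1/25 = 16/25 ≈ 0.64000)
(m + q)² = (7/30 + 16/25)² = (131/150)² = 17161/22500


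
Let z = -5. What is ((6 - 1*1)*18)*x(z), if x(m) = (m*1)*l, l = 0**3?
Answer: 0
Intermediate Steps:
l = 0
x(m) = 0 (x(m) = (m*1)*0 = m*0 = 0)
((6 - 1*1)*18)*x(z) = ((6 - 1*1)*18)*0 = ((6 - 1)*18)*0 = (5*18)*0 = 90*0 = 0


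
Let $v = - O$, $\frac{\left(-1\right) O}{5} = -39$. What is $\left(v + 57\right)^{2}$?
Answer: $19044$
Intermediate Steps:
$O = 195$ ($O = \left(-5\right) \left(-39\right) = 195$)
$v = -195$ ($v = \left(-1\right) 195 = -195$)
$\left(v + 57\right)^{2} = \left(-195 + 57\right)^{2} = \left(-138\right)^{2} = 19044$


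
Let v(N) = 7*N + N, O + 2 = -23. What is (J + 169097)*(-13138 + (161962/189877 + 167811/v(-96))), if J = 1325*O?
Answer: -22068198428295069/12152128 ≈ -1.8160e+9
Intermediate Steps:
O = -25 (O = -2 - 23 = -25)
v(N) = 8*N
J = -33125 (J = 1325*(-25) = -33125)
(J + 169097)*(-13138 + (161962/189877 + 167811/v(-96))) = (-33125 + 169097)*(-13138 + (161962/189877 + 167811/((8*(-96))))) = 135972*(-13138 + (161962*(1/189877) + 167811/(-768))) = 135972*(-13138 + (161962/189877 + 167811*(-1/768))) = 135972*(-13138 + (161962/189877 - 55937/256)) = 135972*(-13138 - 10579687477/48608512) = 135972*(-649198318133/48608512) = -22068198428295069/12152128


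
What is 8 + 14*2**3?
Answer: 120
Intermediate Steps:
8 + 14*2**3 = 8 + 14*8 = 8 + 112 = 120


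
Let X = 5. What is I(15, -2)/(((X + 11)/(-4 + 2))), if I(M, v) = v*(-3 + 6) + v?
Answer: 1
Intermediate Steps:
I(M, v) = 4*v (I(M, v) = v*3 + v = 3*v + v = 4*v)
I(15, -2)/(((X + 11)/(-4 + 2))) = (4*(-2))/(((5 + 11)/(-4 + 2))) = -8/(16/(-2)) = -8/(16*(-½)) = -8/(-8) = -8*(-⅛) = 1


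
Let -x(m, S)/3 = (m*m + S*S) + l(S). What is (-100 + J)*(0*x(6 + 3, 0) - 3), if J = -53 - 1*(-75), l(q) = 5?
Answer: 234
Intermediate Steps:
x(m, S) = -15 - 3*S² - 3*m² (x(m, S) = -3*((m*m + S*S) + 5) = -3*((m² + S²) + 5) = -3*((S² + m²) + 5) = -3*(5 + S² + m²) = -15 - 3*S² - 3*m²)
J = 22 (J = -53 + 75 = 22)
(-100 + J)*(0*x(6 + 3, 0) - 3) = (-100 + 22)*(0*(-15 - 3*0² - 3*(6 + 3)²) - 3) = -78*(0*(-15 - 3*0 - 3*9²) - 3) = -78*(0*(-15 + 0 - 3*81) - 3) = -78*(0*(-15 + 0 - 243) - 3) = -78*(0*(-258) - 3) = -78*(0 - 3) = -78*(-3) = 234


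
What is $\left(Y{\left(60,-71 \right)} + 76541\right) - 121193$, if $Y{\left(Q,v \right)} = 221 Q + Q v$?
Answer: $-35652$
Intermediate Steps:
$\left(Y{\left(60,-71 \right)} + 76541\right) - 121193 = \left(60 \left(221 - 71\right) + 76541\right) - 121193 = \left(60 \cdot 150 + 76541\right) - 121193 = \left(9000 + 76541\right) - 121193 = 85541 - 121193 = -35652$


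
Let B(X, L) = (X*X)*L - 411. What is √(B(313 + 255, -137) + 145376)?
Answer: 9*I*√543883 ≈ 6637.4*I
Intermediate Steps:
B(X, L) = -411 + L*X² (B(X, L) = X²*L - 411 = L*X² - 411 = -411 + L*X²)
√(B(313 + 255, -137) + 145376) = √((-411 - 137*(313 + 255)²) + 145376) = √((-411 - 137*568²) + 145376) = √((-411 - 137*322624) + 145376) = √((-411 - 44199488) + 145376) = √(-44199899 + 145376) = √(-44054523) = 9*I*√543883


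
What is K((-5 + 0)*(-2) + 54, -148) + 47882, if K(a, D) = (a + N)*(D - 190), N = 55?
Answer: 7660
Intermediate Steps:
K(a, D) = (-190 + D)*(55 + a) (K(a, D) = (a + 55)*(D - 190) = (55 + a)*(-190 + D) = (-190 + D)*(55 + a))
K((-5 + 0)*(-2) + 54, -148) + 47882 = (-10450 - 190*((-5 + 0)*(-2) + 54) + 55*(-148) - 148*((-5 + 0)*(-2) + 54)) + 47882 = (-10450 - 190*(-5*(-2) + 54) - 8140 - 148*(-5*(-2) + 54)) + 47882 = (-10450 - 190*(10 + 54) - 8140 - 148*(10 + 54)) + 47882 = (-10450 - 190*64 - 8140 - 148*64) + 47882 = (-10450 - 12160 - 8140 - 9472) + 47882 = -40222 + 47882 = 7660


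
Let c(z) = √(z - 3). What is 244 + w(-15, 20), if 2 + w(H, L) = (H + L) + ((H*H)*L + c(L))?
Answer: 4747 + √17 ≈ 4751.1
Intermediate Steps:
c(z) = √(-3 + z)
w(H, L) = -2 + H + L + √(-3 + L) + L*H² (w(H, L) = -2 + ((H + L) + ((H*H)*L + √(-3 + L))) = -2 + ((H + L) + (H²*L + √(-3 + L))) = -2 + ((H + L) + (L*H² + √(-3 + L))) = -2 + ((H + L) + (√(-3 + L) + L*H²)) = -2 + (H + L + √(-3 + L) + L*H²) = -2 + H + L + √(-3 + L) + L*H²)
244 + w(-15, 20) = 244 + (-2 - 15 + 20 + √(-3 + 20) + 20*(-15)²) = 244 + (-2 - 15 + 20 + √17 + 20*225) = 244 + (-2 - 15 + 20 + √17 + 4500) = 244 + (4503 + √17) = 4747 + √17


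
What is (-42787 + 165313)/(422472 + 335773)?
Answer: 122526/758245 ≈ 0.16159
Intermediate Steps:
(-42787 + 165313)/(422472 + 335773) = 122526/758245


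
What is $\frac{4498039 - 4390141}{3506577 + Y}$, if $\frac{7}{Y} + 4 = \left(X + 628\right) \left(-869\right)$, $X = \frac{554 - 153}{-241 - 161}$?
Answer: $\frac{7877899236298}{256023839832239} \approx 0.03077$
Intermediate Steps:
$X = - \frac{401}{402}$ ($X = \frac{401}{-402} = 401 \left(- \frac{1}{402}\right) = - \frac{401}{402} \approx -0.99751$)
$Y = - \frac{2814}{219037403}$ ($Y = \frac{7}{-4 + \left(- \frac{401}{402} + 628\right) \left(-869\right)} = \frac{7}{-4 + \frac{252055}{402} \left(-869\right)} = \frac{7}{-4 - \frac{219035795}{402}} = \frac{7}{- \frac{219037403}{402}} = 7 \left(- \frac{402}{219037403}\right) = - \frac{2814}{219037403} \approx -1.2847 \cdot 10^{-5}$)
$\frac{4498039 - 4390141}{3506577 + Y} = \frac{4498039 - 4390141}{3506577 - \frac{2814}{219037403}} = \frac{107898}{\frac{768071519496717}{219037403}} = 107898 \cdot \frac{219037403}{768071519496717} = \frac{7877899236298}{256023839832239}$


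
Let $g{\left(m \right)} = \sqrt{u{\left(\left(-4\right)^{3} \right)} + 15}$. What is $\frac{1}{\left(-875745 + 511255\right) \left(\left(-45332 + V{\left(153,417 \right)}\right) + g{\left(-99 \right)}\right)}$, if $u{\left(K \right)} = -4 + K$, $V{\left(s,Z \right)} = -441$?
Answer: $\frac{6539}{109095375994740} + \frac{i \sqrt{53}}{763667631963180} \approx 5.9938 \cdot 10^{-11} + 9.5331 \cdot 10^{-15} i$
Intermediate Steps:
$g{\left(m \right)} = i \sqrt{53}$ ($g{\left(m \right)} = \sqrt{\left(-4 + \left(-4\right)^{3}\right) + 15} = \sqrt{\left(-4 - 64\right) + 15} = \sqrt{-68 + 15} = \sqrt{-53} = i \sqrt{53}$)
$\frac{1}{\left(-875745 + 511255\right) \left(\left(-45332 + V{\left(153,417 \right)}\right) + g{\left(-99 \right)}\right)} = \frac{1}{\left(-875745 + 511255\right) \left(\left(-45332 - 441\right) + i \sqrt{53}\right)} = \frac{1}{\left(-364490\right) \left(-45773 + i \sqrt{53}\right)} = - \frac{1}{364490 \left(-45773 + i \sqrt{53}\right)}$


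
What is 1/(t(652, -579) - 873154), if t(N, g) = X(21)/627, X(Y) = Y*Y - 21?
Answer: -209/182489046 ≈ -1.1453e-6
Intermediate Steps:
X(Y) = -21 + Y**2 (X(Y) = Y**2 - 21 = -21 + Y**2)
t(N, g) = 140/209 (t(N, g) = (-21 + 21**2)/627 = (-21 + 441)*(1/627) = 420*(1/627) = 140/209)
1/(t(652, -579) - 873154) = 1/(140/209 - 873154) = 1/(-182489046/209) = -209/182489046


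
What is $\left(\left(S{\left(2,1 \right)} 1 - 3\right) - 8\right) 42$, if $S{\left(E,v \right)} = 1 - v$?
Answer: $-462$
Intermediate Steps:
$\left(\left(S{\left(2,1 \right)} 1 - 3\right) - 8\right) 42 = \left(\left(\left(1 - 1\right) 1 - 3\right) - 8\right) 42 = \left(\left(0 \cdot 1 - 3\right) - 8\right) 42 = \left(\left(0 - 3\right) - 8\right) 42 = \left(-3 - 8\right) 42 = \left(-11\right) 42 = -462$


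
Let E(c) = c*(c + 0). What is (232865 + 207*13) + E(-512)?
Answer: 497700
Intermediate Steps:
E(c) = c² (E(c) = c*c = c²)
(232865 + 207*13) + E(-512) = (232865 + 207*13) + (-512)² = (232865 + 2691) + 262144 = 235556 + 262144 = 497700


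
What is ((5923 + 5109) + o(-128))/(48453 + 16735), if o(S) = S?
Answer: 2726/16297 ≈ 0.16727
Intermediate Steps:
((5923 + 5109) + o(-128))/(48453 + 16735) = ((5923 + 5109) - 128)/(48453 + 16735) = (11032 - 128)/65188 = 10904*(1/65188) = 2726/16297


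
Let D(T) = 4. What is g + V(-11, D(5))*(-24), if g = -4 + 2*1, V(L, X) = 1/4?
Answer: -8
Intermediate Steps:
V(L, X) = ¼
g = -2 (g = -4 + 2 = -2)
g + V(-11, D(5))*(-24) = -2 + (¼)*(-24) = -2 - 6 = -8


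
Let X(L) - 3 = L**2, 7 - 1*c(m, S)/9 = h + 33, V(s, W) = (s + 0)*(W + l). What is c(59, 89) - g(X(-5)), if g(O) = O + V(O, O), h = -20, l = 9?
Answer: -1118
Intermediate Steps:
V(s, W) = s*(9 + W) (V(s, W) = (s + 0)*(W + 9) = s*(9 + W))
c(m, S) = -54 (c(m, S) = 63 - 9*(-20 + 33) = 63 - 9*13 = 63 - 117 = -54)
X(L) = 3 + L**2
g(O) = O + O*(9 + O)
c(59, 89) - g(X(-5)) = -54 - (3 + (-5)**2)*(10 + (3 + (-5)**2)) = -54 - (3 + 25)*(10 + (3 + 25)) = -54 - 28*(10 + 28) = -54 - 28*38 = -54 - 1*1064 = -54 - 1064 = -1118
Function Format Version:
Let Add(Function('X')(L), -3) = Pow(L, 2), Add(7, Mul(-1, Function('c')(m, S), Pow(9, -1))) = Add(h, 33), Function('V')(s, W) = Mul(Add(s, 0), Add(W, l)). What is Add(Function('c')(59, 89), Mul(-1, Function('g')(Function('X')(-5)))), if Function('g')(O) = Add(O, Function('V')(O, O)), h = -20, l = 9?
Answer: -1118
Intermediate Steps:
Function('V')(s, W) = Mul(s, Add(9, W)) (Function('V')(s, W) = Mul(Add(s, 0), Add(W, 9)) = Mul(s, Add(9, W)))
Function('c')(m, S) = -54 (Function('c')(m, S) = Add(63, Mul(-9, Add(-20, 33))) = Add(63, Mul(-9, 13)) = Add(63, -117) = -54)
Function('X')(L) = Add(3, Pow(L, 2))
Function('g')(O) = Add(O, Mul(O, Add(9, O)))
Add(Function('c')(59, 89), Mul(-1, Function('g')(Function('X')(-5)))) = Add(-54, Mul(-1, Mul(Add(3, Pow(-5, 2)), Add(10, Add(3, Pow(-5, 2)))))) = Add(-54, Mul(-1, Mul(Add(3, 25), Add(10, Add(3, 25))))) = Add(-54, Mul(-1, Mul(28, Add(10, 28)))) = Add(-54, Mul(-1, Mul(28, 38))) = Add(-54, Mul(-1, 1064)) = Add(-54, -1064) = -1118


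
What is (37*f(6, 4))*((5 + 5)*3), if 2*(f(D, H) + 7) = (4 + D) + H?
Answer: 0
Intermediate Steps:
f(D, H) = -5 + D/2 + H/2 (f(D, H) = -7 + ((4 + D) + H)/2 = -7 + (4 + D + H)/2 = -7 + (2 + D/2 + H/2) = -5 + D/2 + H/2)
(37*f(6, 4))*((5 + 5)*3) = (37*(-5 + (½)*6 + (½)*4))*((5 + 5)*3) = (37*(-5 + 3 + 2))*(10*3) = (37*0)*30 = 0*30 = 0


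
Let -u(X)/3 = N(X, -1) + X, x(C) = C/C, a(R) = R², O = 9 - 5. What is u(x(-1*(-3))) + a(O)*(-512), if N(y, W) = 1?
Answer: -8198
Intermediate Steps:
O = 4
x(C) = 1
u(X) = -3 - 3*X (u(X) = -3*(1 + X) = -3 - 3*X)
u(x(-1*(-3))) + a(O)*(-512) = (-3 - 3*1) + 4²*(-512) = (-3 - 3) + 16*(-512) = -6 - 8192 = -8198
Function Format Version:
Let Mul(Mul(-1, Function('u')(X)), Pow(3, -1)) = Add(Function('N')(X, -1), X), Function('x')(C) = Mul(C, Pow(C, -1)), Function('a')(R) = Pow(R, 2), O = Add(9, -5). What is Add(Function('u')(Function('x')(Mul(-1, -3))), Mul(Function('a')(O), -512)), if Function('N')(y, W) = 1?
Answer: -8198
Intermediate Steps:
O = 4
Function('x')(C) = 1
Function('u')(X) = Add(-3, Mul(-3, X)) (Function('u')(X) = Mul(-3, Add(1, X)) = Add(-3, Mul(-3, X)))
Add(Function('u')(Function('x')(Mul(-1, -3))), Mul(Function('a')(O), -512)) = Add(Add(-3, Mul(-3, 1)), Mul(Pow(4, 2), -512)) = Add(Add(-3, -3), Mul(16, -512)) = Add(-6, -8192) = -8198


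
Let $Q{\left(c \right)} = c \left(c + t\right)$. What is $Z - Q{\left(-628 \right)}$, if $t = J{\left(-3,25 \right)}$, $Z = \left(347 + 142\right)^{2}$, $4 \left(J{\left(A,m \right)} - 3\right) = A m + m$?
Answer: $-161229$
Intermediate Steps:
$J{\left(A,m \right)} = 3 + \frac{m}{4} + \frac{A m}{4}$ ($J{\left(A,m \right)} = 3 + \frac{A m + m}{4} = 3 + \frac{m + A m}{4} = 3 + \left(\frac{m}{4} + \frac{A m}{4}\right) = 3 + \frac{m}{4} + \frac{A m}{4}$)
$Z = 239121$ ($Z = 489^{2} = 239121$)
$t = - \frac{19}{2}$ ($t = 3 + \frac{1}{4} \cdot 25 + \frac{1}{4} \left(-3\right) 25 = 3 + \frac{25}{4} - \frac{75}{4} = - \frac{19}{2} \approx -9.5$)
$Q{\left(c \right)} = c \left(- \frac{19}{2} + c\right)$ ($Q{\left(c \right)} = c \left(c - \frac{19}{2}\right) = c \left(- \frac{19}{2} + c\right)$)
$Z - Q{\left(-628 \right)} = 239121 - \frac{1}{2} \left(-628\right) \left(-19 + 2 \left(-628\right)\right) = 239121 - \frac{1}{2} \left(-628\right) \left(-19 - 1256\right) = 239121 - \frac{1}{2} \left(-628\right) \left(-1275\right) = 239121 - 400350 = -161229$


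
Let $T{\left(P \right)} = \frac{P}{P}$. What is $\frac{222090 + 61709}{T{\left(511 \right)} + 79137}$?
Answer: $\frac{283799}{79138} \approx 3.5861$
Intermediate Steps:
$T{\left(P \right)} = 1$
$\frac{222090 + 61709}{T{\left(511 \right)} + 79137} = \frac{222090 + 61709}{1 + 79137} = \frac{283799}{79138}$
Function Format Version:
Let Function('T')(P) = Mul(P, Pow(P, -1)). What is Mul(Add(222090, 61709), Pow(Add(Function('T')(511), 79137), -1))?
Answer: Rational(283799, 79138) ≈ 3.5861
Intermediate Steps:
Function('T')(P) = 1
Mul(Add(222090, 61709), Pow(Add(Function('T')(511), 79137), -1)) = Mul(Add(222090, 61709), Pow(Add(1, 79137), -1)) = Mul(283799, Pow(79138, -1)) = Mul(283799, Rational(1, 79138)) = Rational(283799, 79138)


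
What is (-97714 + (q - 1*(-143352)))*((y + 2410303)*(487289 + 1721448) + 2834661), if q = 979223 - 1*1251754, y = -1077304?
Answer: -668029045217727132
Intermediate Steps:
q = -272531 (q = 979223 - 1251754 = -272531)
(-97714 + (q - 1*(-143352)))*((y + 2410303)*(487289 + 1721448) + 2834661) = (-97714 + (-272531 - 1*(-143352)))*((-1077304 + 2410303)*(487289 + 1721448) + 2834661) = (-97714 + (-272531 + 143352))*(1332999*2208737 + 2834661) = (-97714 - 129179)*(2944244212263 + 2834661) = -226893*2944247046924 = -668029045217727132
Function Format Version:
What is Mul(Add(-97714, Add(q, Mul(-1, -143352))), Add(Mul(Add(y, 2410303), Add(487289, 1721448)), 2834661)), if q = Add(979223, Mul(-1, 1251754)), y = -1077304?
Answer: -668029045217727132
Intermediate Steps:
q = -272531 (q = Add(979223, -1251754) = -272531)
Mul(Add(-97714, Add(q, Mul(-1, -143352))), Add(Mul(Add(y, 2410303), Add(487289, 1721448)), 2834661)) = Mul(Add(-97714, Add(-272531, Mul(-1, -143352))), Add(Mul(Add(-1077304, 2410303), Add(487289, 1721448)), 2834661)) = Mul(Add(-97714, Add(-272531, 143352)), Add(Mul(1332999, 2208737), 2834661)) = Mul(Add(-97714, -129179), Add(2944244212263, 2834661)) = Mul(-226893, 2944247046924) = -668029045217727132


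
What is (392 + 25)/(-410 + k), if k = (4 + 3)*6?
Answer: -417/368 ≈ -1.1332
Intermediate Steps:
k = 42 (k = 7*6 = 42)
(392 + 25)/(-410 + k) = (392 + 25)/(-410 + 42) = 417/(-368) = 417*(-1/368) = -417/368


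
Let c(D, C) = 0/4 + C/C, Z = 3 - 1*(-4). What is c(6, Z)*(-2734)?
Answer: -2734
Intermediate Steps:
Z = 7 (Z = 3 + 4 = 7)
c(D, C) = 1 (c(D, C) = 0*(¼) + 1 = 0 + 1 = 1)
c(6, Z)*(-2734) = 1*(-2734) = -2734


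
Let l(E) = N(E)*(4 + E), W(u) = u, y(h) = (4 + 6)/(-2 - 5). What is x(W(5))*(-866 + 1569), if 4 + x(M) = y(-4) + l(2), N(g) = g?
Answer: 32338/7 ≈ 4619.7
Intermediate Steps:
y(h) = -10/7 (y(h) = 10/(-7) = 10*(-1/7) = -10/7)
l(E) = E*(4 + E)
x(M) = 46/7 (x(M) = -4 + (-10/7 + 2*(4 + 2)) = -4 + (-10/7 + 2*6) = -4 + (-10/7 + 12) = -4 + 74/7 = 46/7)
x(W(5))*(-866 + 1569) = 46*(-866 + 1569)/7 = (46/7)*703 = 32338/7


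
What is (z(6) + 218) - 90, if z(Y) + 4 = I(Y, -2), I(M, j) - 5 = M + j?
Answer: 133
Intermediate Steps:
I(M, j) = 5 + M + j (I(M, j) = 5 + (M + j) = 5 + M + j)
z(Y) = -1 + Y (z(Y) = -4 + (5 + Y - 2) = -4 + (3 + Y) = -1 + Y)
(z(6) + 218) - 90 = ((-1 + 6) + 218) - 90 = (5 + 218) - 90 = 223 - 90 = 133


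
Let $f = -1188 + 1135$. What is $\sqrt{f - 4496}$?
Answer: $i \sqrt{4549} \approx 67.446 i$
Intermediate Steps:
$f = -53$
$\sqrt{f - 4496} = \sqrt{-53 - 4496} = \sqrt{-4549} = i \sqrt{4549}$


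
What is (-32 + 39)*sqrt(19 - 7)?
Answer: 14*sqrt(3) ≈ 24.249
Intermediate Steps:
(-32 + 39)*sqrt(19 - 7) = 7*sqrt(12) = 7*(2*sqrt(3)) = 14*sqrt(3)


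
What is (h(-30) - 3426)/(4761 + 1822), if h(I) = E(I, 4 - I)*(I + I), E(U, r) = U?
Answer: -1626/6583 ≈ -0.24700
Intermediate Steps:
h(I) = 2*I² (h(I) = I*(I + I) = I*(2*I) = 2*I²)
(h(-30) - 3426)/(4761 + 1822) = (2*(-30)² - 3426)/(4761 + 1822) = (2*900 - 3426)/6583 = (1800 - 3426)*(1/6583) = -1626*1/6583 = -1626/6583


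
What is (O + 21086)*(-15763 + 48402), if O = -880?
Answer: 659503634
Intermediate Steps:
(O + 21086)*(-15763 + 48402) = (-880 + 21086)*(-15763 + 48402) = 20206*32639 = 659503634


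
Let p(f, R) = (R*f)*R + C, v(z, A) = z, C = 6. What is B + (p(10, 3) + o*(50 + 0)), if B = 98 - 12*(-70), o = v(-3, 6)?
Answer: 884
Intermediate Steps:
p(f, R) = 6 + f*R² (p(f, R) = (R*f)*R + 6 = f*R² + 6 = 6 + f*R²)
o = -3
B = 938 (B = 98 + 840 = 938)
B + (p(10, 3) + o*(50 + 0)) = 938 + ((6 + 10*3²) - 3*(50 + 0)) = 938 + ((6 + 10*9) - 3*50) = 938 + ((6 + 90) - 150) = 938 + (96 - 150) = 938 - 54 = 884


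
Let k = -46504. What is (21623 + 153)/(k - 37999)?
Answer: -21776/84503 ≈ -0.25770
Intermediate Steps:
(21623 + 153)/(k - 37999) = (21623 + 153)/(-46504 - 37999) = 21776/(-84503) = 21776*(-1/84503) = -21776/84503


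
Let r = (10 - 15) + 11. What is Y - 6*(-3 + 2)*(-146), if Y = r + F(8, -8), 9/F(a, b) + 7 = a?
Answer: -861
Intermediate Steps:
F(a, b) = 9/(-7 + a)
r = 6 (r = -5 + 11 = 6)
Y = 15 (Y = 6 + 9/(-7 + 8) = 6 + 9/1 = 6 + 9*1 = 6 + 9 = 15)
Y - 6*(-3 + 2)*(-146) = 15 - 6*(-3 + 2)*(-146) = 15 - 6*(-1)*(-146) = 15 + 6*(-146) = 15 - 876 = -861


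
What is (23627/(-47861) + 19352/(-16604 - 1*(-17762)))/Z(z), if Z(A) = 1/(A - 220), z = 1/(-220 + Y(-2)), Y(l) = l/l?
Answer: -21653649707543/6068822661 ≈ -3568.0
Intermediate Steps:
Y(l) = 1
z = -1/219 (z = 1/(-220 + 1) = 1/(-219) = -1/219 ≈ -0.0045662)
Z(A) = 1/(-220 + A)
(23627/(-47861) + 19352/(-16604 - 1*(-17762)))/Z(z) = (23627/(-47861) + 19352/(-16604 - 1*(-17762)))/(1/(-220 - 1/219)) = (23627*(-1/47861) + 19352/(-16604 + 17762))/(1/(-48181/219)) = (-23627/47861 + 19352/1158)/(-219/48181) = (-23627/47861 + 19352*(1/1158))*(-48181/219) = (-23627/47861 + 9676/579)*(-48181/219) = (449423003/27711519)*(-48181/219) = -21653649707543/6068822661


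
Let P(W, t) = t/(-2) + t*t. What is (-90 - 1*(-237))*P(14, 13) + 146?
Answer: 48067/2 ≈ 24034.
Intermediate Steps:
P(W, t) = t**2 - t/2 (P(W, t) = t*(-1/2) + t**2 = -t/2 + t**2 = t**2 - t/2)
(-90 - 1*(-237))*P(14, 13) + 146 = (-90 - 1*(-237))*(13*(-1/2 + 13)) + 146 = (-90 + 237)*(13*(25/2)) + 146 = 147*(325/2) + 146 = 47775/2 + 146 = 48067/2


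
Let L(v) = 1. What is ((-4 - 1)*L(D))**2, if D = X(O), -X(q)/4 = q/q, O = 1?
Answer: 25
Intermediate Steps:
X(q) = -4 (X(q) = -4*q/q = -4*1 = -4)
D = -4
((-4 - 1)*L(D))**2 = ((-4 - 1)*1)**2 = (-5*1)**2 = (-5)**2 = 25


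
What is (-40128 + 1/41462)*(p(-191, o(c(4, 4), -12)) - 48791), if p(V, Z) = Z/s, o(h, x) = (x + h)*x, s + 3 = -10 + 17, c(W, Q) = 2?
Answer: 81127924489735/41462 ≈ 1.9567e+9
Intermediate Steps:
s = 4 (s = -3 + (-10 + 17) = -3 + 7 = 4)
o(h, x) = x*(h + x) (o(h, x) = (h + x)*x = x*(h + x))
p(V, Z) = Z/4
(-40128 + 1/41462)*(p(-191, o(c(4, 4), -12)) - 48791) = (-40128 + 1/41462)*((-12*(2 - 12))/4 - 48791) = (-40128 + 1/41462)*((-12*(-10))/4 - 48791) = -1663787135*((¼)*120 - 48791)/41462 = -1663787135*(30 - 48791)/41462 = -1663787135/41462*(-48761) = 81127924489735/41462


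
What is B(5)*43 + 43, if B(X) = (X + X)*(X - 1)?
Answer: 1763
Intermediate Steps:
B(X) = 2*X*(-1 + X) (B(X) = (2*X)*(-1 + X) = 2*X*(-1 + X))
B(5)*43 + 43 = (2*5*(-1 + 5))*43 + 43 = (2*5*4)*43 + 43 = 40*43 + 43 = 1720 + 43 = 1763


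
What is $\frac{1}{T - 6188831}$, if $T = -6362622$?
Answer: $- \frac{1}{12551453} \approx -7.9672 \cdot 10^{-8}$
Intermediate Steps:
$\frac{1}{T - 6188831} = \frac{1}{-6362622 - 6188831} = \frac{1}{-12551453} = - \frac{1}{12551453}$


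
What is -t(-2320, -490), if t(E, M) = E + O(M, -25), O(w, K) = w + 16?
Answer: 2794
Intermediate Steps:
O(w, K) = 16 + w
t(E, M) = 16 + E + M (t(E, M) = E + (16 + M) = 16 + E + M)
-t(-2320, -490) = -(16 - 2320 - 490) = -1*(-2794) = 2794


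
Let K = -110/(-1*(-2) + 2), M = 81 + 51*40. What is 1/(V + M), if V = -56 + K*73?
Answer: 2/115 ≈ 0.017391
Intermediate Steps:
M = 2121 (M = 81 + 2040 = 2121)
K = -55/2 (K = -110/(2 + 2) = -110/4 = -110*¼ = -55/2 ≈ -27.500)
V = -4127/2 (V = -56 - 55/2*73 = -56 - 4015/2 = -4127/2 ≈ -2063.5)
1/(V + M) = 1/(-4127/2 + 2121) = 1/(115/2) = 2/115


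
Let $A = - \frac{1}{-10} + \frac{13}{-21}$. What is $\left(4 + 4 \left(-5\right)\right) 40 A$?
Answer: $\frac{6976}{21} \approx 332.19$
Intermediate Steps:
$A = - \frac{109}{210}$ ($A = \left(-1\right) \left(- \frac{1}{10}\right) + 13 \left(- \frac{1}{21}\right) = \frac{1}{10} - \frac{13}{21} = - \frac{109}{210} \approx -0.51905$)
$\left(4 + 4 \left(-5\right)\right) 40 A = \left(4 + 4 \left(-5\right)\right) 40 \left(- \frac{109}{210}\right) = \left(4 - 20\right) 40 \left(- \frac{109}{210}\right) = \left(-16\right) 40 \left(- \frac{109}{210}\right) = \left(-640\right) \left(- \frac{109}{210}\right) = \frac{6976}{21}$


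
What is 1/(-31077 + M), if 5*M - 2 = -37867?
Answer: -1/38650 ≈ -2.5873e-5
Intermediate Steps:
M = -7573 (M = 2/5 + (1/5)*(-37867) = 2/5 - 37867/5 = -7573)
1/(-31077 + M) = 1/(-31077 - 7573) = 1/(-38650) = -1/38650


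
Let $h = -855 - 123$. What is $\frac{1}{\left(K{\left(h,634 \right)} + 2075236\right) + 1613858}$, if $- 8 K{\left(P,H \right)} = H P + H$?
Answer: $\frac{4}{15066085} \approx 2.655 \cdot 10^{-7}$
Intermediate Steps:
$h = -978$
$K{\left(P,H \right)} = - \frac{H}{8} - \frac{H P}{8}$ ($K{\left(P,H \right)} = - \frac{H P + H}{8} = - \frac{H + H P}{8} = - \frac{H}{8} - \frac{H P}{8}$)
$\frac{1}{\left(K{\left(h,634 \right)} + 2075236\right) + 1613858} = \frac{1}{\left(\left(- \frac{1}{8}\right) 634 \left(1 - 978\right) + 2075236\right) + 1613858} = \frac{1}{\left(\left(- \frac{1}{8}\right) 634 \left(-977\right) + 2075236\right) + 1613858} = \frac{1}{\left(\frac{309709}{4} + 2075236\right) + 1613858} = \frac{1}{\frac{8610653}{4} + 1613858} = \frac{1}{\frac{15066085}{4}} = \frac{4}{15066085}$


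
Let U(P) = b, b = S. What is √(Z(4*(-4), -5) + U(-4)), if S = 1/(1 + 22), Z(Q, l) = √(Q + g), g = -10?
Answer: √(23 + 529*I*√26)/23 ≈ 1.6035 + 1.5899*I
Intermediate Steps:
Z(Q, l) = √(-10 + Q) (Z(Q, l) = √(Q - 10) = √(-10 + Q))
S = 1/23 ≈ 0.043478
b = 1/23 ≈ 0.043478
U(P) = 1/23
√(Z(4*(-4), -5) + U(-4)) = √(√(-10 + 4*(-4)) + 1/23) = √(√(-10 - 16) + 1/23) = √(√(-26) + 1/23) = √(I*√26 + 1/23) = √(1/23 + I*√26)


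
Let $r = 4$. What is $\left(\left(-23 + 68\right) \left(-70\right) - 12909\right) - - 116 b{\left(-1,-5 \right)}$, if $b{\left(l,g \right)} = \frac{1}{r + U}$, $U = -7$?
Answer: $- \frac{48293}{3} \approx -16098.0$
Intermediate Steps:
$b{\left(l,g \right)} = - \frac{1}{3}$ ($b{\left(l,g \right)} = \frac{1}{4 - 7} = \frac{1}{-3} = - \frac{1}{3}$)
$\left(\left(-23 + 68\right) \left(-70\right) - 12909\right) - - 116 b{\left(-1,-5 \right)} = \left(\left(-23 + 68\right) \left(-70\right) - 12909\right) - \left(-116\right) \left(- \frac{1}{3}\right) = \left(45 \left(-70\right) - 12909\right) - \frac{116}{3} = \left(-3150 - 12909\right) - \frac{116}{3} = -16059 - \frac{116}{3} = - \frac{48293}{3}$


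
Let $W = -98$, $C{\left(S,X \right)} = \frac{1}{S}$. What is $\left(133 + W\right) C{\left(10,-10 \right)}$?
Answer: $\frac{7}{2} \approx 3.5$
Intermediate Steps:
$\left(133 + W\right) C{\left(10,-10 \right)} = \frac{133 - 98}{10} = 35 \cdot \frac{1}{10} = \frac{7}{2}$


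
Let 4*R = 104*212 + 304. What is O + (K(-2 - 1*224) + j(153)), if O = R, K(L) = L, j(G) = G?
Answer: 5515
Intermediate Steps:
R = 5588 (R = (104*212 + 304)/4 = (22048 + 304)/4 = (1/4)*22352 = 5588)
O = 5588
O + (K(-2 - 1*224) + j(153)) = 5588 + ((-2 - 1*224) + 153) = 5588 + ((-2 - 224) + 153) = 5588 + (-226 + 153) = 5588 - 73 = 5515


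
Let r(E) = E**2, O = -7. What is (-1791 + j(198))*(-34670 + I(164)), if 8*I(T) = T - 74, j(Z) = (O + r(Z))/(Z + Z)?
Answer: 92890856765/1584 ≈ 5.8643e+7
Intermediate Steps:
j(Z) = (-7 + Z**2)/(2*Z) (j(Z) = (-7 + Z**2)/(Z + Z) = (-7 + Z**2)/((2*Z)) = (-7 + Z**2)*(1/(2*Z)) = (-7 + Z**2)/(2*Z))
I(T) = -37/4 + T/8 (I(T) = (T - 74)/8 = (-74 + T)/8 = -37/4 + T/8)
(-1791 + j(198))*(-34670 + I(164)) = (-1791 + (1/2)*(-7 + 198**2)/198)*(-34670 + (-37/4 + (1/8)*164)) = (-1791 + (1/2)*(1/198)*(-7 + 39204))*(-34670 + (-37/4 + 41/2)) = (-1791 + (1/2)*(1/198)*39197)*(-34670 + 45/4) = (-1791 + 39197/396)*(-138635/4) = -670039/396*(-138635/4) = 92890856765/1584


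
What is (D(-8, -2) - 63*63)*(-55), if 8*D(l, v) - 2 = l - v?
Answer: 436645/2 ≈ 2.1832e+5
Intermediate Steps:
D(l, v) = ¼ - v/8 + l/8 (D(l, v) = ¼ + (l - v)/8 = ¼ + (-v/8 + l/8) = ¼ - v/8 + l/8)
(D(-8, -2) - 63*63)*(-55) = ((¼ - ⅛*(-2) + (⅛)*(-8)) - 63*63)*(-55) = ((¼ + ¼ - 1) - 3969)*(-55) = (-½ - 3969)*(-55) = -7939/2*(-55) = 436645/2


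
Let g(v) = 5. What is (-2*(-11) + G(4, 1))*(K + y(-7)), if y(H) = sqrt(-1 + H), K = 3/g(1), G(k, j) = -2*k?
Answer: 42/5 + 28*I*sqrt(2) ≈ 8.4 + 39.598*I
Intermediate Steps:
K = 3/5 ≈ 0.60000
(-2*(-11) + G(4, 1))*(K + y(-7)) = (-2*(-11) - 2*4)*(3/5 + sqrt(-1 - 7)) = (22 - 8)*(3/5 + sqrt(-8)) = 14*(3/5 + 2*I*sqrt(2)) = 42/5 + 28*I*sqrt(2)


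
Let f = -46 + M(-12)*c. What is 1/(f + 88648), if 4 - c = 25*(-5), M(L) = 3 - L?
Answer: 1/90537 ≈ 1.1045e-5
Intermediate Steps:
c = 129 (c = 4 - 25*(-5) = 4 - 1*(-125) = 4 + 125 = 129)
f = 1889 (f = -46 + (3 - 1*(-12))*129 = -46 + (3 + 12)*129 = -46 + 15*129 = -46 + 1935 = 1889)
1/(f + 88648) = 1/(1889 + 88648) = 1/90537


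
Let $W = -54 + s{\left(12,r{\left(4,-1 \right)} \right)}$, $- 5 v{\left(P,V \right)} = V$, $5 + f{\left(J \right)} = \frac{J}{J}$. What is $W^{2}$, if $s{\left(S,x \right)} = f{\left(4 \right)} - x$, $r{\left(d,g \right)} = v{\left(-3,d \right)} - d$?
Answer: $\frac{70756}{25} \approx 2830.2$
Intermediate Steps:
$f{\left(J \right)} = -4$ ($f{\left(J \right)} = -5 + \frac{J}{J} = -5 + 1 = -4$)
$v{\left(P,V \right)} = - \frac{V}{5}$
$r{\left(d,g \right)} = - \frac{6 d}{5}$ ($r{\left(d,g \right)} = - \frac{d}{5} - d = - \frac{6 d}{5}$)
$s{\left(S,x \right)} = -4 - x$
$W = - \frac{266}{5}$ ($W = -54 - \left(4 - \frac{24}{5}\right) = -54 - - \frac{4}{5} = -54 + \left(-4 + \frac{24}{5}\right) = -54 + \frac{4}{5} = - \frac{266}{5} \approx -53.2$)
$W^{2} = \left(- \frac{266}{5}\right)^{2} = \frac{70756}{25}$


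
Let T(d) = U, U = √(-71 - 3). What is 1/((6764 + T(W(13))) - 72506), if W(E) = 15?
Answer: -32871/2161005319 - I*√74/4322010638 ≈ -1.5211e-5 - 1.9904e-9*I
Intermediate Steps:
U = I*√74 (U = √(-74) = I*√74 ≈ 8.6023*I)
T(d) = I*√74
1/((6764 + T(W(13))) - 72506) = 1/((6764 + I*√74) - 72506) = 1/(-65742 + I*√74)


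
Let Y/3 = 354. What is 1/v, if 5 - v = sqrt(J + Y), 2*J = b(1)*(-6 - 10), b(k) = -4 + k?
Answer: -5/1061 - sqrt(1086)/1061 ≈ -0.035772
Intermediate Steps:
Y = 1062 (Y = 3*354 = 1062)
J = 24 (J = ((-4 + 1)*(-6 - 10))/2 = (-3*(-16))/2 = (1/2)*48 = 24)
v = 5 - sqrt(1086) (v = 5 - sqrt(24 + 1062) = 5 - sqrt(1086) ≈ -27.955)
1/v = 1/(5 - sqrt(1086))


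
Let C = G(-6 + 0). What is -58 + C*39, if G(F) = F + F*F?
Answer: 1112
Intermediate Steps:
G(F) = F + F²
C = 30 (C = (-6 + 0)*(1 + (-6 + 0)) = -6*(1 - 6) = -6*(-5) = 30)
-58 + C*39 = -58 + 30*39 = -58 + 1170 = 1112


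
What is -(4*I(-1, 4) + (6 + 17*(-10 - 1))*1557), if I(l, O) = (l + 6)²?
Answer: 281717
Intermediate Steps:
I(l, O) = (6 + l)²
-(4*I(-1, 4) + (6 + 17*(-10 - 1))*1557) = -(4*(6 - 1)² + (6 + 17*(-10 - 1))*1557) = -(4*5² + (6 + 17*(-11))*1557) = -(4*25 + (6 - 187)*1557) = -(100 - 181*1557) = -(100 - 281817) = -1*(-281717) = 281717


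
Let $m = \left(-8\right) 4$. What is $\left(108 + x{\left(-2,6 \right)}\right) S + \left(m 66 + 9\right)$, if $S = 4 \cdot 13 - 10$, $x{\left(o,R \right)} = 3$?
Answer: $2559$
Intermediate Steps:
$m = -32$
$S = 42$ ($S = 52 - 10 = 42$)
$\left(108 + x{\left(-2,6 \right)}\right) S + \left(m 66 + 9\right) = \left(108 + 3\right) 42 + \left(\left(-32\right) 66 + 9\right) = 111 \cdot 42 + \left(-2112 + 9\right) = 4662 - 2103 = 2559$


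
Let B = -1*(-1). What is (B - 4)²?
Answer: 9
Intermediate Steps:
B = 1
(B - 4)² = (1 - 4)² = (-3)² = 9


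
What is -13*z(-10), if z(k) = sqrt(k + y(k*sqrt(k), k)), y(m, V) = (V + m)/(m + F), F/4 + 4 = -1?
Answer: -13*sqrt(-(19 + 9*I*sqrt(10))/(2 + I*sqrt(10))) ≈ -0.48552 - 39.311*I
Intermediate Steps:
F = -20 (F = -16 + 4*(-1) = -16 - 4 = -20)
y(m, V) = (V + m)/(-20 + m) (y(m, V) = (V + m)/(m - 20) = (V + m)/(-20 + m))
z(k) = sqrt(k + (k + k**(3/2))/(-20 + k**(3/2))) (z(k) = sqrt(k + (k + k*sqrt(k))/(-20 + k*sqrt(k))) = sqrt(k + (k + k**(3/2))/(-20 + k**(3/2))))
-13*z(-10) = -13*sqrt(((-10)**(3/2) + (-10)**(5/2) - 19*(-10))/(-20 + (-10)**(3/2))) = -13*sqrt((-10*I*sqrt(10) + 100*I*sqrt(10) + 190)/(-20 - 10*I*sqrt(10))) = -13*sqrt((190 + 90*I*sqrt(10))/(-20 - 10*I*sqrt(10)))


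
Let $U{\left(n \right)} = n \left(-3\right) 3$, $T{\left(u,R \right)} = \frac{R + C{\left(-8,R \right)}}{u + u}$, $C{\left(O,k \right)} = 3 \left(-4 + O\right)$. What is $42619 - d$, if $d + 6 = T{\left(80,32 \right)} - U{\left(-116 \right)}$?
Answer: $\frac{1746761}{40} \approx 43669.0$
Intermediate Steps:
$C{\left(O,k \right)} = -12 + 3 O$
$T{\left(u,R \right)} = \frac{-36 + R}{2 u}$ ($T{\left(u,R \right)} = \frac{R + \left(-12 + 3 \left(-8\right)\right)}{u + u} = \frac{R - 36}{2 u} = \left(R - 36\right) \frac{1}{2 u} = \left(-36 + R\right) \frac{1}{2 u} = \frac{-36 + R}{2 u}$)
$U{\left(n \right)} = - 9 n$ ($U{\left(n \right)} = - 3 n 3 = - 9 n$)
$d = - \frac{42001}{40}$ ($d = -6 + \left(\frac{-36 + 32}{2 \cdot 80} - \left(-9\right) \left(-116\right)\right) = -6 + \left(\frac{1}{2} \cdot \frac{1}{80} \left(-4\right) - 1044\right) = -6 - \frac{41761}{40} = - \frac{42001}{40} \approx -1050.0$)
$42619 - d = 42619 - - \frac{42001}{40} = 42619 + \frac{42001}{40} = \frac{1746761}{40}$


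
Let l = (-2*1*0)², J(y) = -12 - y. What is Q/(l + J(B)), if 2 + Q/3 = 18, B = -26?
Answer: 24/7 ≈ 3.4286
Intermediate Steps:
Q = 48 (Q = -6 + 3*18 = -6 + 54 = 48)
l = 0 (l = (-2*0)² = 0² = 0)
Q/(l + J(B)) = 48/(0 + (-12 - 1*(-26))) = 48/(0 + (-12 + 26)) = 48/(0 + 14) = 48/14 = (1/14)*48 = 24/7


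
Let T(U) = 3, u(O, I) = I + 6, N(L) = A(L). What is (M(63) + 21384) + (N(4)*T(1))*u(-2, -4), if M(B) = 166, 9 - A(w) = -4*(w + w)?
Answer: 21796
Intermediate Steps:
A(w) = 9 + 8*w (A(w) = 9 - (-4)*(w + w) = 9 - (-4)*2*w = 9 - (-8)*w = 9 + 8*w)
N(L) = 9 + 8*L
u(O, I) = 6 + I
(M(63) + 21384) + (N(4)*T(1))*u(-2, -4) = (166 + 21384) + ((9 + 8*4)*3)*(6 - 4) = 21550 + ((9 + 32)*3)*2 = 21550 + (41*3)*2 = 21550 + 123*2 = 21550 + 246 = 21796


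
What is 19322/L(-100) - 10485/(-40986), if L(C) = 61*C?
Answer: -10110736/3472425 ≈ -2.9117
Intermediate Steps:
19322/L(-100) - 10485/(-40986) = 19322/((61*(-100))) - 10485/(-40986) = 19322/(-6100) - 10485*(-1/40986) = 19322*(-1/6100) + 1165/4554 = -9661/3050 + 1165/4554 = -10110736/3472425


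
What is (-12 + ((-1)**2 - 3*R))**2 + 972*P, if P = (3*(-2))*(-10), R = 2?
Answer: 58609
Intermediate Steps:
P = 60 (P = -6*(-10) = 60)
(-12 + ((-1)**2 - 3*R))**2 + 972*P = (-12 + ((-1)**2 - 3*2))**2 + 972*60 = (-12 + (1 - 6))**2 + 58320 = (-12 - 5)**2 + 58320 = (-17)**2 + 58320 = 289 + 58320 = 58609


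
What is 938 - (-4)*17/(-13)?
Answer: 12126/13 ≈ 932.77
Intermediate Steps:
938 - (-4)*17/(-13) = 938 - (-4)*17*(-1/13) = 938 - (-4)*(-17)/13 = 938 - 1*68/13 = 938 - 68/13 = 12126/13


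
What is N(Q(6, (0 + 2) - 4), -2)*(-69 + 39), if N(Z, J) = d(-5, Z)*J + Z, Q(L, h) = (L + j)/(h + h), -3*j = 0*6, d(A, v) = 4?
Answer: 285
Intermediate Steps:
j = 0 (j = -0*6 = -⅓*0 = 0)
Q(L, h) = L/(2*h) (Q(L, h) = (L + 0)/(h + h) = L/((2*h)) = L*(1/(2*h)) = L/(2*h))
N(Z, J) = Z + 4*J (N(Z, J) = 4*J + Z = Z + 4*J)
N(Q(6, (0 + 2) - 4), -2)*(-69 + 39) = ((½)*6/((0 + 2) - 4) + 4*(-2))*(-69 + 39) = ((½)*6/(2 - 4) - 8)*(-30) = ((½)*6/(-2) - 8)*(-30) = ((½)*6*(-½) - 8)*(-30) = (-3/2 - 8)*(-30) = -19/2*(-30) = 285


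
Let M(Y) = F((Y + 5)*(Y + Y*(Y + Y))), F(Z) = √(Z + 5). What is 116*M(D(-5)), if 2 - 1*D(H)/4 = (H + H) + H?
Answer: 116*√680073 ≈ 95661.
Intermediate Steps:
D(H) = 8 - 12*H (D(H) = 8 - 4*((H + H) + H) = 8 - 4*(2*H + H) = 8 - 12*H)
F(Z) = √(5 + Z)
M(Y) = √(5 + (5 + Y)*(Y + 2*Y²)) (M(Y) = √(5 + (Y + 5)*(Y + Y*(Y + Y))) = √(5 + (5 + Y)*(Y + Y*(2*Y))) = √(5 + (5 + Y)*(Y + 2*Y²)))
116*M(D(-5)) = 116*√(5 + (8 - 12*(-5))*(5 + 2*(8 - 12*(-5))² + 11*(8 - 12*(-5)))) = 116*√(5 + (8 + 60)*(5 + 2*(8 + 60)² + 11*(8 + 60))) = 116*√(5 + 68*(5 + 2*68² + 11*68)) = 116*√(5 + 68*(5 + 2*4624 + 748)) = 116*√(5 + 68*(5 + 9248 + 748)) = 116*√(5 + 68*10001) = 116*√(5 + 680068) = 116*√680073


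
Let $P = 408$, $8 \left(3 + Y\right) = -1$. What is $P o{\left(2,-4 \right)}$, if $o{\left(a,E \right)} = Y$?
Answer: $-1275$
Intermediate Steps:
$Y = - \frac{25}{8}$ ($Y = -3 + \frac{1}{8} \left(-1\right) = -3 - \frac{1}{8} = - \frac{25}{8} \approx -3.125$)
$o{\left(a,E \right)} = - \frac{25}{8}$
$P o{\left(2,-4 \right)} = 408 \left(- \frac{25}{8}\right) = -1275$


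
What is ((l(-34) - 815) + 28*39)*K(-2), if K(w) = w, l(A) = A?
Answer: -486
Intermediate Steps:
((l(-34) - 815) + 28*39)*K(-2) = ((-34 - 815) + 28*39)*(-2) = (-849 + 1092)*(-2) = 243*(-2) = -486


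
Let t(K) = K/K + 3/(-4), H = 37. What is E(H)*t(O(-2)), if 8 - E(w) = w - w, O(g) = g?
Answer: 2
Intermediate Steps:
t(K) = 1/4 (t(K) = 1 + 3*(-1/4) = 1 - 3/4 = 1/4)
E(w) = 8 (E(w) = 8 - (w - w) = 8 - 1*0 = 8 + 0 = 8)
E(H)*t(O(-2)) = 8*(1/4) = 2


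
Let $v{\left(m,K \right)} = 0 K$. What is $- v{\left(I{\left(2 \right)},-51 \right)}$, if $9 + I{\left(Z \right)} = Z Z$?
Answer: $0$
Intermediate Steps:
$I{\left(Z \right)} = -9 + Z^{2}$ ($I{\left(Z \right)} = -9 + Z Z = -9 + Z^{2}$)
$v{\left(m,K \right)} = 0$
$- v{\left(I{\left(2 \right)},-51 \right)} = \left(-1\right) 0 = 0$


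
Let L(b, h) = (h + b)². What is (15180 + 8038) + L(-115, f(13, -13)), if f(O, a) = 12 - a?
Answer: 31318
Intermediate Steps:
L(b, h) = (b + h)²
(15180 + 8038) + L(-115, f(13, -13)) = (15180 + 8038) + (-115 + (12 - 1*(-13)))² = 23218 + (-115 + (12 + 13))² = 23218 + (-115 + 25)² = 23218 + (-90)² = 23218 + 8100 = 31318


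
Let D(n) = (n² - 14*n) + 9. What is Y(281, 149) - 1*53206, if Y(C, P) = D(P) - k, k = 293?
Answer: -33375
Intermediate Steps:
D(n) = 9 + n² - 14*n
Y(C, P) = -284 + P² - 14*P (Y(C, P) = (9 + P² - 14*P) - 1*293 = (9 + P² - 14*P) - 293 = -284 + P² - 14*P)
Y(281, 149) - 1*53206 = (-284 + 149² - 14*149) - 1*53206 = (-284 + 22201 - 2086) - 53206 = 19831 - 53206 = -33375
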